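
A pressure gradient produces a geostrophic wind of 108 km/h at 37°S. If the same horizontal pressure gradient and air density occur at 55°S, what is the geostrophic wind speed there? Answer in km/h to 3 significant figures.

With the same pressure gradient and density, V_g ∝ 1/f ∝ 1/sin φ.
V₂ = V₁ · sin φ₁ / sin φ₂ = 108 × sin 37° / sin 55°
V₂ = 108 × 0.6018/0.8192 = 79.3 km/h

79.3 km/h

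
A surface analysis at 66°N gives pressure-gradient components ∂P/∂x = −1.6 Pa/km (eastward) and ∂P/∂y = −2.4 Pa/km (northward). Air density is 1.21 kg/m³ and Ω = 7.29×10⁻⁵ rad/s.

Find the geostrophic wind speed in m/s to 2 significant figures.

18 m/s

Coriolis parameter at 66°N:
f = 2Ω sin φ = 2 × 7.29×10⁻⁵ × sin 66° = 1.33×10⁻⁴ s⁻¹
Component geostrophic relations (x east, y north):
u_g = −(1/(fρ)) ∂P/∂y,  v_g = (1/(fρ)) ∂P/∂x
u_g = −(−2.4×10⁻³)/(1.33×10⁻⁴ × 1.21) = 14.9 m/s;  v_g = (−1.6×10⁻³)/(1.33×10⁻⁴ × 1.21) = −9.93 m/s
|V_g| = √(u_g² + v_g²) = 17.9 m/s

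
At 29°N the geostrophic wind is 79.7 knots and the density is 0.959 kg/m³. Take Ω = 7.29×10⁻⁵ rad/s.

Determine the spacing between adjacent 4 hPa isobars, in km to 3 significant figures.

Coriolis parameter at 29°N:
f = 2Ω sin φ = 2 × 7.29×10⁻⁵ × sin 29° = 7.07×10⁻⁵ s⁻¹
Wind speed in SI: 79.7 knots = 41.0 m/s
Geostrophic balance rearranged: |∂P/∂n| = f ρ V_g
|∂P/∂n| = 7.07×10⁻⁵ × 0.959 × 41.0 = 2.78×10⁻³ Pa/m
Isobar spacing: Δn = ΔP/|∂P/∂n| = 400 Pa / 2.78×10⁻³ Pa/m = 143918 m ≈ 144 km

144 km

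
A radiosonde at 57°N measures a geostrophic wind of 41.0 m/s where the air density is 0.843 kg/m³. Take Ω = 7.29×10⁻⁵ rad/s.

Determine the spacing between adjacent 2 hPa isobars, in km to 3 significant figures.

47.3 km

Coriolis parameter at 57°N:
f = 2Ω sin φ = 2 × 7.29×10⁻⁵ × sin 57° = 1.22×10⁻⁴ s⁻¹
Geostrophic balance rearranged: |∂P/∂n| = f ρ V_g
|∂P/∂n| = 1.22×10⁻⁴ × 0.843 × 41.0 = 4.23×10⁻³ Pa/m
Isobar spacing: Δn = ΔP/|∂P/∂n| = 200 Pa / 4.23×10⁻³ Pa/m = 47323 m ≈ 47.3 km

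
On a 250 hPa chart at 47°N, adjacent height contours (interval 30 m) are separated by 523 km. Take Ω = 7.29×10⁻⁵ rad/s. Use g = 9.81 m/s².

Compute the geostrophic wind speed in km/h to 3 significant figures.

Coriolis parameter at 47°N:
f = 2Ω sin φ = 2 × 7.29×10⁻⁵ × sin 47° = 1.07×10⁻⁴ s⁻¹
Height gradient: |∂Z/∂n| = 30 m / 523000 m = 5.74×10⁻⁵
On a pressure surface, geostrophic balance gives V_g = (g/f)|∂Z/∂n|:
V_g = 9.81 × 5.74×10⁻⁵ / 1.07×10⁻⁴ = 5.28 m/s
Converting: 5.28 m/s × 3.6 = 19.0 km/h

19.0 km/h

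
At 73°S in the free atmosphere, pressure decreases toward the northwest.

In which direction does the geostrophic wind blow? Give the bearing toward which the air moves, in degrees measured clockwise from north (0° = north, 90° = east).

225°

The pressure-gradient force points toward the northwest (bearing 315°).
Geostrophic balance: in the Southern Hemisphere the Coriolis force deflects motion to the left, so the geostrophic wind blows 90° to the left of the pressure-gradient force (low pressure on the right).
Rotating 315° by 90° counterclockwise gives 225° — the wind blows toward the southwest.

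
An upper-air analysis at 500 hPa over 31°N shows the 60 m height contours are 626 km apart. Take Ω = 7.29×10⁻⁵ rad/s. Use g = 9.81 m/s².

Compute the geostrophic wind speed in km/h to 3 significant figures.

Coriolis parameter at 31°N:
f = 2Ω sin φ = 2 × 7.29×10⁻⁵ × sin 31° = 7.51×10⁻⁵ s⁻¹
Height gradient: |∂Z/∂n| = 60 m / 626000 m = 9.58×10⁻⁵
On a pressure surface, geostrophic balance gives V_g = (g/f)|∂Z/∂n|:
V_g = 9.81 × 9.58×10⁻⁵ / 7.51×10⁻⁵ = 12.5 m/s
Converting: 12.5 m/s × 3.6 = 45.1 km/h

45.1 km/h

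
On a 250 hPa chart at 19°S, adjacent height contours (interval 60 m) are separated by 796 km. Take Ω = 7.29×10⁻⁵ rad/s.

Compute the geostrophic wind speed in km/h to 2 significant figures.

Coriolis parameter at 19°S:
f = 2Ω sin φ = 2 × 7.29×10⁻⁵ × sin 19° = 4.75×10⁻⁵ s⁻¹
Height gradient: |∂Z/∂n| = 60 m / 796000 m = 7.54×10⁻⁵
On a pressure surface, geostrophic balance gives V_g = (g/f)|∂Z/∂n|:
V_g = 9.81 × 7.54×10⁻⁵ / 4.75×10⁻⁵ = 15.6 m/s
Converting: 15.6 m/s × 3.6 = 56 km/h

56 km/h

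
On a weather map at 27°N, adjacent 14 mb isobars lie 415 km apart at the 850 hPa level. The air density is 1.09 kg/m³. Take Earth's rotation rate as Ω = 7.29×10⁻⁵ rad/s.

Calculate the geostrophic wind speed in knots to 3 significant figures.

Coriolis parameter at 27°N:
f = 2Ω sin φ = 2 × 7.29×10⁻⁵ × sin 27° = 6.62×10⁻⁵ s⁻¹
Pressure gradient: |∂P/∂n| = 1400 Pa / 415000 m = 3.37×10⁻³ Pa/m
Geostrophic balance (pressure-gradient force = Coriolis force):
V_g = (1/(fρ)) |∂P/∂n| = 3.37×10⁻³ / (6.62×10⁻⁵ × 1.09) = 46.8 m/s
Converting: 46.8 m/s × 1.944 = 90.9 knots

90.9 knots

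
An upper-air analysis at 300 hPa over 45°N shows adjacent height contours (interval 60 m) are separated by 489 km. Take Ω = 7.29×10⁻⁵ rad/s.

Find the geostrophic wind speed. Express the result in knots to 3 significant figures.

Coriolis parameter at 45°N:
f = 2Ω sin φ = 2 × 7.29×10⁻⁵ × sin 45° = 1.03×10⁻⁴ s⁻¹
Height gradient: |∂Z/∂n| = 60 m / 489000 m = 1.23×10⁻⁴
On a pressure surface, geostrophic balance gives V_g = (g/f)|∂Z/∂n|:
V_g = 9.81 × 1.23×10⁻⁴ / 1.03×10⁻⁴ = 11.7 m/s
Converting: 11.7 m/s × 1.944 = 22.7 knots

22.7 knots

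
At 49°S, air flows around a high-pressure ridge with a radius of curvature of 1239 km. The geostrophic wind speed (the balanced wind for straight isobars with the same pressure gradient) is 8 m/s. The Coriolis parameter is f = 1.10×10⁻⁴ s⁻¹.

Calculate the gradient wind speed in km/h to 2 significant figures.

31 km/h

Around a high, pressure-gradient force acts outward with centrifugal, so Coriolis balances both:
fV = (1/ρ)|∂P/∂n| + V²/R  →  V² − fR·V + fR·V_g = 0
With fR = 1.10×10⁻⁴ × 1239×10³ m = 136 m/s:
V = [fR − √((fR)² − 4 fR V_g)]/2 = [136 − √(136² − 4×136×8)]/2 = 8.53 m/s
Supergeostrophic (V > V_g = 8 m/s), as expected around a high.
Converting: 8.53 m/s × 3.6 = 31 km/h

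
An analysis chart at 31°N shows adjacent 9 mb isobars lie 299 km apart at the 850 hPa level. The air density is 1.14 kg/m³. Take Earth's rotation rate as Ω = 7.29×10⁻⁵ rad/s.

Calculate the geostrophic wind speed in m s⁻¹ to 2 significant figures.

Coriolis parameter at 31°N:
f = 2Ω sin φ = 2 × 7.29×10⁻⁵ × sin 31° = 7.51×10⁻⁵ s⁻¹
Pressure gradient: |∂P/∂n| = 900 Pa / 299000 m = 3.01×10⁻³ Pa/m
Geostrophic balance (pressure-gradient force = Coriolis force):
V_g = (1/(fρ)) |∂P/∂n| = 3.01×10⁻³ / (7.51×10⁻⁵ × 1.14) = 35.2 m/s

35 m s⁻¹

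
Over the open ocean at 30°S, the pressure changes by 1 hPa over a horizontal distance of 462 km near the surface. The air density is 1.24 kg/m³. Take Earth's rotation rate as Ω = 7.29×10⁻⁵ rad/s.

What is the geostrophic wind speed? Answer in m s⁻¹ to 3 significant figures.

2.39 m s⁻¹

Coriolis parameter at 30°S:
f = 2Ω sin φ = 2 × 7.29×10⁻⁵ × sin 30° = 7.29×10⁻⁵ s⁻¹
Pressure gradient: |∂P/∂n| = 100 Pa / 462000 m = 2.16×10⁻⁴ Pa/m
Geostrophic balance (pressure-gradient force = Coriolis force):
V_g = (1/(fρ)) |∂P/∂n| = 2.16×10⁻⁴ / (7.29×10⁻⁵ × 1.24) = 2.39 m/s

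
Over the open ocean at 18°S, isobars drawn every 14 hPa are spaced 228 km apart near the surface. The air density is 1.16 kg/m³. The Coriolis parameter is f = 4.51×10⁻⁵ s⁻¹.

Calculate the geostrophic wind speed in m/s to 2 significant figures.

Pressure gradient: |∂P/∂n| = 1400 Pa / 228000 m = 6.14×10⁻³ Pa/m
Geostrophic balance (pressure-gradient force = Coriolis force):
V_g = (1/(fρ)) |∂P/∂n| = 6.14×10⁻³ / (4.51×10⁻⁵ × 1.16) = 117 m/s

120 m/s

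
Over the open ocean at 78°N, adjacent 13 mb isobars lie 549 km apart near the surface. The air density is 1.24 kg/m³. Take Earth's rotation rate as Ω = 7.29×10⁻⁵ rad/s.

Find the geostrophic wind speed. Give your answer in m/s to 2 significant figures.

Coriolis parameter at 78°N:
f = 2Ω sin φ = 2 × 7.29×10⁻⁵ × sin 78° = 1.43×10⁻⁴ s⁻¹
Pressure gradient: |∂P/∂n| = 1300 Pa / 549000 m = 2.37×10⁻³ Pa/m
Geostrophic balance (pressure-gradient force = Coriolis force):
V_g = (1/(fρ)) |∂P/∂n| = 2.37×10⁻³ / (1.43×10⁻⁴ × 1.24) = 13.4 m/s

13 m/s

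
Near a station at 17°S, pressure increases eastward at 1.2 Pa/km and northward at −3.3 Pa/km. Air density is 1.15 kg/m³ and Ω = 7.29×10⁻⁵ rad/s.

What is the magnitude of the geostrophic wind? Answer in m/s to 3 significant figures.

71.6 m/s

Coriolis parameter at 17°S:
f = 2Ω sin φ = 2 × 7.29×10⁻⁵ × sin 17° = 4.26×10⁻⁵ s⁻¹
In the Southern Hemisphere f is negative: f = −4.26×10⁻⁵ s⁻¹.
Component geostrophic relations (x east, y north):
u_g = −(1/(fρ)) ∂P/∂y,  v_g = (1/(fρ)) ∂P/∂x
u_g = −(−3.3×10⁻³)/(−4.26×10⁻⁵ × 1.15) = −67.3 m/s;  v_g = (1.2×10⁻³)/(−4.26×10⁻⁵ × 1.15) = −24.5 m/s
|V_g| = √(u_g² + v_g²) = 71.6 m/s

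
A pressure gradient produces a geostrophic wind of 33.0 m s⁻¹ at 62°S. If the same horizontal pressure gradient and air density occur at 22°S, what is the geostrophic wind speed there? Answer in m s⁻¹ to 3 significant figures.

77.8 m s⁻¹

With the same pressure gradient and density, V_g ∝ 1/f ∝ 1/sin φ.
V₂ = V₁ · sin φ₁ / sin φ₂ = 33.0 × sin 62° / sin 22°
V₂ = 33.0 × 0.8829/0.3746 = 77.8 m s⁻¹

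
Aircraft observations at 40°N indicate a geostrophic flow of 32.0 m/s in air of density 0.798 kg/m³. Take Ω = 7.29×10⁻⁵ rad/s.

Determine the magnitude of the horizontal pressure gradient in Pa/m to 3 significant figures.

Coriolis parameter at 40°N:
f = 2Ω sin φ = 2 × 7.29×10⁻⁵ × sin 40° = 9.37×10⁻⁵ s⁻¹
Geostrophic balance rearranged: |∂P/∂n| = f ρ V_g
|∂P/∂n| = 9.37×10⁻⁵ × 0.798 × 32.0 = 2.39×10⁻³ Pa/m

2.39×10⁻³ Pa/m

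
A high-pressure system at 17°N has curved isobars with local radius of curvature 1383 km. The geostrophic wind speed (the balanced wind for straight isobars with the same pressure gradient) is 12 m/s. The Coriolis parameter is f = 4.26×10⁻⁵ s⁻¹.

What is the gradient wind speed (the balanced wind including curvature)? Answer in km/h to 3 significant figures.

60.4 km/h

Around a high, pressure-gradient force acts outward with centrifugal, so Coriolis balances both:
fV = (1/ρ)|∂P/∂n| + V²/R  →  V² − fR·V + fR·V_g = 0
With fR = 4.26×10⁻⁵ × 1383×10³ m = 58.9 m/s:
V = [fR − √((fR)² − 4 fR V_g)]/2 = [58.9 − √(58.9² − 4×58.9×12)]/2 = 16.8 m/s
Supergeostrophic (V > V_g = 12 m/s), as expected around a high.
Converting: 16.8 m/s × 3.6 = 60.4 km/h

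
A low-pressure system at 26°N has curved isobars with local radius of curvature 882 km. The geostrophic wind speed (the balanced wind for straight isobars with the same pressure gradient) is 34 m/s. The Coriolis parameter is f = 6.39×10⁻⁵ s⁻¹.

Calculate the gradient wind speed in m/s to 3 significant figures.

Around a low, centrifugal force acts outward with Coriolis, so pressure-gradient force balances both:
(1/ρ)|∂P/∂n| = fV + V²/R  →  V² + fR·V − fR·V_g = 0
With fR = 6.39×10⁻⁵ × 882×10³ m = 56.4 m/s:
V = [−fR + √((fR)² + 4 fR V_g)]/2 = [−56.4 + √(56.4² + 4×56.4×34)]/2 = 23.9 m/s
Subgeostrophic (V < V_g = 34 m/s), as expected around a low.

23.9 m/s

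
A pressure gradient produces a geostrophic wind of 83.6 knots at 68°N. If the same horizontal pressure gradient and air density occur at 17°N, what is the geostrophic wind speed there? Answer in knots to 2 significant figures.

With the same pressure gradient and density, V_g ∝ 1/f ∝ 1/sin φ.
V₂ = V₁ · sin φ₁ / sin φ₂ = 83.6 × sin 68° / sin 17°
V₂ = 83.6 × 0.9272/0.2924 = 270 knots

270 knots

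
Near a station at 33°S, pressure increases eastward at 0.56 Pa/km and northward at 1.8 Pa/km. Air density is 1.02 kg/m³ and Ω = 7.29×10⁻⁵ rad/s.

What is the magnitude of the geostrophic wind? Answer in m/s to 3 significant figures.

Coriolis parameter at 33°S:
f = 2Ω sin φ = 2 × 7.29×10⁻⁵ × sin 33° = 7.94×10⁻⁵ s⁻¹
In the Southern Hemisphere f is negative: f = −7.94×10⁻⁵ s⁻¹.
Component geostrophic relations (x east, y north):
u_g = −(1/(fρ)) ∂P/∂y,  v_g = (1/(fρ)) ∂P/∂x
u_g = −(1.8×10⁻³)/(−7.94×10⁻⁵ × 1.02) = 22.2 m/s;  v_g = (0.56×10⁻³)/(−7.94×10⁻⁵ × 1.02) = −6.91 m/s
|V_g| = √(u_g² + v_g²) = 23.3 m/s

23.3 m/s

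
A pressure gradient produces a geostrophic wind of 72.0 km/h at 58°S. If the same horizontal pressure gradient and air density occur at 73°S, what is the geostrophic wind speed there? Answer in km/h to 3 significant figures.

63.8 km/h

With the same pressure gradient and density, V_g ∝ 1/f ∝ 1/sin φ.
V₂ = V₁ · sin φ₁ / sin φ₂ = 72.0 × sin 58° / sin 73°
V₂ = 72.0 × 0.8480/0.9563 = 63.8 km/h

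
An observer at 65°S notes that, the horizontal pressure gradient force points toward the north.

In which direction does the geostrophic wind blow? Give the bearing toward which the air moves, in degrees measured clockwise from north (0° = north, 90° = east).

The pressure-gradient force points toward the north (bearing 000°).
Geostrophic balance: in the Southern Hemisphere the Coriolis force deflects motion to the left, so the geostrophic wind blows 90° to the left of the pressure-gradient force (low pressure on the right).
Rotating 000° by 90° counterclockwise gives 270° — the wind blows toward the west.

270°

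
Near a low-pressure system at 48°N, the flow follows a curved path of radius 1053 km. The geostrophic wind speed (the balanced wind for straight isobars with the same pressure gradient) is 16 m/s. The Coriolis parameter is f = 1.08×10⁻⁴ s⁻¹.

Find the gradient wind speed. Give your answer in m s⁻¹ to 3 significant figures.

14.2 m s⁻¹

Around a low, centrifugal force acts outward with Coriolis, so pressure-gradient force balances both:
(1/ρ)|∂P/∂n| = fV + V²/R  →  V² + fR·V − fR·V_g = 0
With fR = 1.08×10⁻⁴ × 1053×10³ m = 114 m/s:
V = [−fR + √((fR)² + 4 fR V_g)]/2 = [−114 + √(114² + 4×114×16)]/2 = 14.2 m/s
Subgeostrophic (V < V_g = 16 m/s), as expected around a low.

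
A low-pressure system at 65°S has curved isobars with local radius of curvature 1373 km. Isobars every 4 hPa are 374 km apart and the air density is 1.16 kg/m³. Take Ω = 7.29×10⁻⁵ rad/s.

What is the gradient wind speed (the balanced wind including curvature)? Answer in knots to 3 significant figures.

13.1 knots

Coriolis parameter at 65°S:
f = 2Ω sin φ = 2 × 7.29×10⁻⁵ × sin 65° = 1.32×10⁻⁴ s⁻¹
Pressure gradient: |∂P/∂n| = 400 Pa / 374000 m = 1.07×10⁻³ Pa/m
Geostrophic speed: V_g = |∂P/∂n|/(fρ) = 1.07×10⁻³/(1.32×10⁻⁴ × 1.16) = 6.98 m/s
Around a low, centrifugal force acts outward with Coriolis, so pressure-gradient force balances both:
(1/ρ)|∂P/∂n| = fV + V²/R  →  V² + fR·V − fR·V_g = 0
With fR = 1.32×10⁻⁴ × 1373×10³ m = 181 m/s:
V = [−fR + √((fR)² + 4 fR V_g)]/2 = [−181 + √(181² + 4×181×6.98)]/2 = 6.73 m/s
Subgeostrophic (V < V_g = 6.98 m/s), as expected around a low.
Converting: 6.73 m/s × 1.944 = 13.1 knots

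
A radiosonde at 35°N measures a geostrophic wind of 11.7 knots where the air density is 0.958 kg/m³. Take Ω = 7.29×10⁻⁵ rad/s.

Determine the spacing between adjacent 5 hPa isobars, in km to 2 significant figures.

Coriolis parameter at 35°N:
f = 2Ω sin φ = 2 × 7.29×10⁻⁵ × sin 35° = 8.36×10⁻⁵ s⁻¹
Wind speed in SI: 11.7 knots = 6.02 m/s
Geostrophic balance rearranged: |∂P/∂n| = f ρ V_g
|∂P/∂n| = 8.36×10⁻⁵ × 0.958 × 6.02 = 4.82×10⁻⁴ Pa/m
Isobar spacing: Δn = ΔP/|∂P/∂n| = 500 Pa / 4.82×10⁻⁴ Pa/m = 1036888 m ≈ 1000 km

1000 km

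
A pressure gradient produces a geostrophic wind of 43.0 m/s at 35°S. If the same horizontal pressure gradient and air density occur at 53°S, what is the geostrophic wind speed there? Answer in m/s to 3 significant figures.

30.9 m/s

With the same pressure gradient and density, V_g ∝ 1/f ∝ 1/sin φ.
V₂ = V₁ · sin φ₁ / sin φ₂ = 43.0 × sin 35° / sin 53°
V₂ = 43.0 × 0.5736/0.7986 = 30.9 m/s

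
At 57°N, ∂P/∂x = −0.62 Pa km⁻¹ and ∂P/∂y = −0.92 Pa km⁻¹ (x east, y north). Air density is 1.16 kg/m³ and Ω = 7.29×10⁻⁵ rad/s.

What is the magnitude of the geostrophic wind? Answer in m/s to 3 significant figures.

Coriolis parameter at 57°N:
f = 2Ω sin φ = 2 × 7.29×10⁻⁵ × sin 57° = 1.22×10⁻⁴ s⁻¹
Component geostrophic relations (x east, y north):
u_g = −(1/(fρ)) ∂P/∂y,  v_g = (1/(fρ)) ∂P/∂x
u_g = −(−0.92×10⁻³)/(1.22×10⁻⁴ × 1.16) = 6.49 m/s;  v_g = (−0.62×10⁻³)/(1.22×10⁻⁴ × 1.16) = −4.37 m/s
|V_g| = √(u_g² + v_g²) = 7.82 m/s

7.82 m/s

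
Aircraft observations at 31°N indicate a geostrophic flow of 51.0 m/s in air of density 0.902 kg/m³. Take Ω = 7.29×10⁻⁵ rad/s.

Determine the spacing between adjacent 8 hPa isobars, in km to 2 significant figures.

230 km

Coriolis parameter at 31°N:
f = 2Ω sin φ = 2 × 7.29×10⁻⁵ × sin 31° = 7.51×10⁻⁵ s⁻¹
Geostrophic balance rearranged: |∂P/∂n| = f ρ V_g
|∂P/∂n| = 7.51×10⁻⁵ × 0.902 × 51.0 = 3.45×10⁻³ Pa/m
Isobar spacing: Δn = ΔP/|∂P/∂n| = 800 Pa / 3.45×10⁻³ Pa/m = 231588 m ≈ 230 km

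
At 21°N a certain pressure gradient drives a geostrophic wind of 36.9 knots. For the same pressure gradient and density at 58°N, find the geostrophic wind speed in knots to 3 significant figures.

15.6 knots

With the same pressure gradient and density, V_g ∝ 1/f ∝ 1/sin φ.
V₂ = V₁ · sin φ₁ / sin φ₂ = 36.9 × sin 21° / sin 58°
V₂ = 36.9 × 0.3584/0.8480 = 15.6 knots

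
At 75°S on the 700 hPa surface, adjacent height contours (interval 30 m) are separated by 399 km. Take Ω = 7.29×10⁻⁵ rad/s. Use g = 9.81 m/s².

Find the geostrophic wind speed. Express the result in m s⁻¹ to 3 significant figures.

5.24 m s⁻¹

Coriolis parameter at 75°S:
f = 2Ω sin φ = 2 × 7.29×10⁻⁵ × sin 75° = 1.41×10⁻⁴ s⁻¹
Height gradient: |∂Z/∂n| = 30 m / 399000 m = 7.52×10⁻⁵
On a pressure surface, geostrophic balance gives V_g = (g/f)|∂Z/∂n|:
V_g = 9.81 × 7.52×10⁻⁵ / 1.41×10⁻⁴ = 5.24 m/s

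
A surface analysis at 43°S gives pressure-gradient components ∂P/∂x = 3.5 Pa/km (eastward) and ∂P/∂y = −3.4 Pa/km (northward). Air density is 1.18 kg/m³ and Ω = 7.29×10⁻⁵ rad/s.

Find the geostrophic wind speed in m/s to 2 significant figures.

42 m/s

Coriolis parameter at 43°S:
f = 2Ω sin φ = 2 × 7.29×10⁻⁵ × sin 43° = 9.94×10⁻⁵ s⁻¹
In the Southern Hemisphere f is negative: f = −9.94×10⁻⁵ s⁻¹.
Component geostrophic relations (x east, y north):
u_g = −(1/(fρ)) ∂P/∂y,  v_g = (1/(fρ)) ∂P/∂x
u_g = −(−3.4×10⁻³)/(−9.94×10⁻⁵ × 1.18) = −29.0 m/s;  v_g = (3.5×10⁻³)/(−9.94×10⁻⁵ × 1.18) = −29.8 m/s
|V_g| = √(u_g² + v_g²) = 41.6 m/s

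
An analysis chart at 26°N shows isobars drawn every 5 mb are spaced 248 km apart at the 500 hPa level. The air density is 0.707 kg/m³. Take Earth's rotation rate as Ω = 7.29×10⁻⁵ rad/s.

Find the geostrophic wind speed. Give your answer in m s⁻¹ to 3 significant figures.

44.6 m s⁻¹

Coriolis parameter at 26°N:
f = 2Ω sin φ = 2 × 7.29×10⁻⁵ × sin 26° = 6.39×10⁻⁵ s⁻¹
Pressure gradient: |∂P/∂n| = 500 Pa / 248000 m = 2.02×10⁻³ Pa/m
Geostrophic balance (pressure-gradient force = Coriolis force):
V_g = (1/(fρ)) |∂P/∂n| = 2.02×10⁻³ / (6.39×10⁻⁵ × 0.707) = 44.6 m/s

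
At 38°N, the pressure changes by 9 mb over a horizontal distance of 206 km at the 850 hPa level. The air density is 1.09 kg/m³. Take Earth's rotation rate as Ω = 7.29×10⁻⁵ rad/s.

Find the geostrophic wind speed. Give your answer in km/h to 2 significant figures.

Coriolis parameter at 38°N:
f = 2Ω sin φ = 2 × 7.29×10⁻⁵ × sin 38° = 8.98×10⁻⁵ s⁻¹
Pressure gradient: |∂P/∂n| = 900 Pa / 206000 m = 4.37×10⁻³ Pa/m
Geostrophic balance (pressure-gradient force = Coriolis force):
V_g = (1/(fρ)) |∂P/∂n| = 4.37×10⁻³ / (8.98×10⁻⁵ × 1.09) = 44.7 m/s
Converting: 44.7 m/s × 3.6 = 160 km/h

160 km/h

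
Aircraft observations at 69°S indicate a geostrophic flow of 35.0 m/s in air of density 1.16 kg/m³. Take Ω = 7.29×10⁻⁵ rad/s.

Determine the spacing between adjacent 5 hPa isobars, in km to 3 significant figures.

90.5 km

Coriolis parameter at 69°S:
f = 2Ω sin φ = 2 × 7.29×10⁻⁵ × sin 69° = 1.36×10⁻⁴ s⁻¹
Geostrophic balance rearranged: |∂P/∂n| = f ρ V_g
|∂P/∂n| = 1.36×10⁻⁴ × 1.16 × 35.0 = 5.53×10⁻³ Pa/m
Isobar spacing: Δn = ΔP/|∂P/∂n| = 500 Pa / 5.53×10⁻³ Pa/m = 90476 m ≈ 90.5 km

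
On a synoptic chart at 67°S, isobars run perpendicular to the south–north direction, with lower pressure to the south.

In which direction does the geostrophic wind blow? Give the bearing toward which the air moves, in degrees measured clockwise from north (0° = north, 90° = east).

The pressure-gradient force points toward the south (bearing 180°).
Geostrophic balance: in the Southern Hemisphere the Coriolis force deflects motion to the left, so the geostrophic wind blows 90° to the left of the pressure-gradient force (low pressure on the right).
Rotating 180° by 90° counterclockwise gives 090° — the wind blows toward the east.

090°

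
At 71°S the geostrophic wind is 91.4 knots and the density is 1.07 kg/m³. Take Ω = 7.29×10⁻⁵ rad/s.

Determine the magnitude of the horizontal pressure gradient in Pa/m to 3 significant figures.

6.94×10⁻³ Pa/m

Coriolis parameter at 71°S:
f = 2Ω sin φ = 2 × 7.29×10⁻⁵ × sin 71° = 1.38×10⁻⁴ s⁻¹
Wind speed in SI: 91.4 knots = 47.0 m/s
Geostrophic balance rearranged: |∂P/∂n| = f ρ V_g
|∂P/∂n| = 1.38×10⁻⁴ × 1.07 × 47.0 = 6.94×10⁻³ Pa/m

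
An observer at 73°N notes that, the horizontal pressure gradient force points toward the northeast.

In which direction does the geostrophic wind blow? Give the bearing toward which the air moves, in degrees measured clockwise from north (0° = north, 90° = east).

135°

The pressure-gradient force points toward the northeast (bearing 045°).
Geostrophic balance: in the Northern Hemisphere the Coriolis force deflects motion to the right, so the geostrophic wind blows 90° to the right of the pressure-gradient force (low pressure on the left).
Rotating 045° by 90° clockwise gives 135° — the wind blows toward the southeast.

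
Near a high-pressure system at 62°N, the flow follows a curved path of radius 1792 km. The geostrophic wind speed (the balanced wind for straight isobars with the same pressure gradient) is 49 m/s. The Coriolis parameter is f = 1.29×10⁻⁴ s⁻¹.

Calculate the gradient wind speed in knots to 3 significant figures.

Around a high, pressure-gradient force acts outward with centrifugal, so Coriolis balances both:
fV = (1/ρ)|∂P/∂n| + V²/R  →  V² − fR·V + fR·V_g = 0
With fR = 1.29×10⁻⁴ × 1792×10³ m = 231 m/s:
V = [fR − √((fR)² − 4 fR V_g)]/2 = [231 − √(231² − 4×231×49)]/2 = 70.5 m/s
Supergeostrophic (V > V_g = 49 m/s), as expected around a high.
Converting: 70.5 m/s × 1.944 = 137 knots

137 knots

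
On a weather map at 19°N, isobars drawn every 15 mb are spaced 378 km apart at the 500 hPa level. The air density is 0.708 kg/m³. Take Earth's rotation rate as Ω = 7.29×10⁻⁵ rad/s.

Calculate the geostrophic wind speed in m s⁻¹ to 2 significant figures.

120 m s⁻¹

Coriolis parameter at 19°N:
f = 2Ω sin φ = 2 × 7.29×10⁻⁵ × sin 19° = 4.75×10⁻⁵ s⁻¹
Pressure gradient: |∂P/∂n| = 1500 Pa / 378000 m = 3.97×10⁻³ Pa/m
Geostrophic balance (pressure-gradient force = Coriolis force):
V_g = (1/(fρ)) |∂P/∂n| = 3.97×10⁻³ / (4.75×10⁻⁵ × 0.708) = 118 m/s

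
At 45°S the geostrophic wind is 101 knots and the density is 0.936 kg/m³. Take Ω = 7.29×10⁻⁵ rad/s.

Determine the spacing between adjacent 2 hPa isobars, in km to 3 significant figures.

39.9 km

Coriolis parameter at 45°S:
f = 2Ω sin φ = 2 × 7.29×10⁻⁵ × sin 45° = 1.03×10⁻⁴ s⁻¹
Wind speed in SI: 101 knots = 52.0 m/s
Geostrophic balance rearranged: |∂P/∂n| = f ρ V_g
|∂P/∂n| = 1.03×10⁻⁴ × 0.936 × 52.0 = 5.01×10⁻³ Pa/m
Isobar spacing: Δn = ΔP/|∂P/∂n| = 200 Pa / 5.01×10⁻³ Pa/m = 39889 m ≈ 39.9 km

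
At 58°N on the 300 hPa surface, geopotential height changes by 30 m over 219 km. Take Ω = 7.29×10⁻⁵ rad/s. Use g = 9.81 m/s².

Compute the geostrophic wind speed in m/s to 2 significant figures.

Coriolis parameter at 58°N:
f = 2Ω sin φ = 2 × 7.29×10⁻⁵ × sin 58° = 1.24×10⁻⁴ s⁻¹
Height gradient: |∂Z/∂n| = 30 m / 219000 m = 1.37×10⁻⁴
On a pressure surface, geostrophic balance gives V_g = (g/f)|∂Z/∂n|:
V_g = 9.81 × 1.37×10⁻⁴ / 1.24×10⁻⁴ = 10.9 m/s

11 m/s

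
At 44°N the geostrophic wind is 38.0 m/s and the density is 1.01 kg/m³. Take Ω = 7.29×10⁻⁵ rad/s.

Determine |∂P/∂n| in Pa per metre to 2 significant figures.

Coriolis parameter at 44°N:
f = 2Ω sin φ = 2 × 7.29×10⁻⁵ × sin 44° = 1.01×10⁻⁴ s⁻¹
Geostrophic balance rearranged: |∂P/∂n| = f ρ V_g
|∂P/∂n| = 1.01×10⁻⁴ × 1.01 × 38.0 = 3.89×10⁻³ Pa/m

3.9×10⁻³ Pa/m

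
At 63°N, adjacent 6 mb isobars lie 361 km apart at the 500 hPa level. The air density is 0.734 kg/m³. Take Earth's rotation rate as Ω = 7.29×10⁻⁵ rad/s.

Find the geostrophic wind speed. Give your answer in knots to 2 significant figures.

34 knots

Coriolis parameter at 63°N:
f = 2Ω sin φ = 2 × 7.29×10⁻⁵ × sin 63° = 1.30×10⁻⁴ s⁻¹
Pressure gradient: |∂P/∂n| = 600 Pa / 361000 m = 1.66×10⁻³ Pa/m
Geostrophic balance (pressure-gradient force = Coriolis force):
V_g = (1/(fρ)) |∂P/∂n| = 1.66×10⁻³ / (1.30×10⁻⁴ × 0.734) = 17.4 m/s
Converting: 17.4 m/s × 1.944 = 34 knots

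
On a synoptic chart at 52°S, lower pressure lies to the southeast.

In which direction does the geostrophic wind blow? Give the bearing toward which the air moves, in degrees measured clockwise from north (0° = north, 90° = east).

045°

The pressure-gradient force points toward the southeast (bearing 135°).
Geostrophic balance: in the Southern Hemisphere the Coriolis force deflects motion to the left, so the geostrophic wind blows 90° to the left of the pressure-gradient force (low pressure on the right).
Rotating 135° by 90° counterclockwise gives 045° — the wind blows toward the northeast.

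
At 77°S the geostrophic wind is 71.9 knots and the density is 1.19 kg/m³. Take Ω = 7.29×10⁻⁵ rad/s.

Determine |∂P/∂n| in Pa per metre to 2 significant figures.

Coriolis parameter at 77°S:
f = 2Ω sin φ = 2 × 7.29×10⁻⁵ × sin 77° = 1.42×10⁻⁴ s⁻¹
Wind speed in SI: 71.9 knots = 37.0 m/s
Geostrophic balance rearranged: |∂P/∂n| = f ρ V_g
|∂P/∂n| = 1.42×10⁻⁴ × 1.19 × 37.0 = 6.25×10⁻³ Pa/m

6.3×10⁻³ Pa/m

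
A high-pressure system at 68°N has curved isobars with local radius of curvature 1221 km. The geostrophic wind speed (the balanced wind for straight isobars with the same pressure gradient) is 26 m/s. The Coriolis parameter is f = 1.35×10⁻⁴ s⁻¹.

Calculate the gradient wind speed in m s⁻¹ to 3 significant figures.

Around a high, pressure-gradient force acts outward with centrifugal, so Coriolis balances both:
fV = (1/ρ)|∂P/∂n| + V²/R  →  V² − fR·V + fR·V_g = 0
With fR = 1.35×10⁻⁴ × 1221×10³ m = 165 m/s:
V = [fR − √((fR)² − 4 fR V_g)]/2 = [165 − √(165² − 4×165×26)]/2 = 32.3 m/s
Supergeostrophic (V > V_g = 26 m/s), as expected around a high.

32.3 m s⁻¹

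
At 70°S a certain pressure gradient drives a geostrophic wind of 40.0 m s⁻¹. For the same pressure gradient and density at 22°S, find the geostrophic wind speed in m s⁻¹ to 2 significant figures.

With the same pressure gradient and density, V_g ∝ 1/f ∝ 1/sin φ.
V₂ = V₁ · sin φ₁ / sin φ₂ = 40.0 × sin 70° / sin 22°
V₂ = 40.0 × 0.9397/0.3746 = 100 m s⁻¹

100 m s⁻¹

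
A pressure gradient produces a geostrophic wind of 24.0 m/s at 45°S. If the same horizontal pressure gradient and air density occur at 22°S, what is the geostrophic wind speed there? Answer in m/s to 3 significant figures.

45.3 m/s

With the same pressure gradient and density, V_g ∝ 1/f ∝ 1/sin φ.
V₂ = V₁ · sin φ₁ / sin φ₂ = 24.0 × sin 45° / sin 22°
V₂ = 24.0 × 0.7071/0.3746 = 45.3 m/s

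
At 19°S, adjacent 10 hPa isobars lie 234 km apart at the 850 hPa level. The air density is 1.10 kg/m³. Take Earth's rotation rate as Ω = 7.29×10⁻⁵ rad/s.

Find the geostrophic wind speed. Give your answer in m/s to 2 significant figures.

82 m/s

Coriolis parameter at 19°S:
f = 2Ω sin φ = 2 × 7.29×10⁻⁵ × sin 19° = 4.75×10⁻⁵ s⁻¹
Pressure gradient: |∂P/∂n| = 1000 Pa / 234000 m = 4.27×10⁻³ Pa/m
Geostrophic balance (pressure-gradient force = Coriolis force):
V_g = (1/(fρ)) |∂P/∂n| = 4.27×10⁻³ / (4.75×10⁻⁵ × 1.10) = 81.8 m/s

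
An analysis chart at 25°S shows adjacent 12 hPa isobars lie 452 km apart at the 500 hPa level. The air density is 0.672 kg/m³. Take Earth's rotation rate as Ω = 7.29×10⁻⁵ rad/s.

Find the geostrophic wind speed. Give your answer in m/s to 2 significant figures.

Coriolis parameter at 25°S:
f = 2Ω sin φ = 2 × 7.29×10⁻⁵ × sin 25° = 6.16×10⁻⁵ s⁻¹
Pressure gradient: |∂P/∂n| = 1200 Pa / 452000 m = 2.65×10⁻³ Pa/m
Geostrophic balance (pressure-gradient force = Coriolis force):
V_g = (1/(fρ)) |∂P/∂n| = 2.65×10⁻³ / (6.16×10⁻⁵ × 0.672) = 64.1 m/s

64 m/s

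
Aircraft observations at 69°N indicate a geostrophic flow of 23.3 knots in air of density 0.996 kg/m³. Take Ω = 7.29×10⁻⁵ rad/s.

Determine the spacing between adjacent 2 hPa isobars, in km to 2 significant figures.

Coriolis parameter at 69°N:
f = 2Ω sin φ = 2 × 7.29×10⁻⁵ × sin 69° = 1.36×10⁻⁴ s⁻¹
Wind speed in SI: 23.3 knots = 12.0 m/s
Geostrophic balance rearranged: |∂P/∂n| = f ρ V_g
|∂P/∂n| = 1.36×10⁻⁴ × 0.996 × 12.0 = 1.63×10⁻³ Pa/m
Isobar spacing: Δn = ΔP/|∂P/∂n| = 200 Pa / 1.63×10⁻³ Pa/m = 123074 m ≈ 120 km

120 km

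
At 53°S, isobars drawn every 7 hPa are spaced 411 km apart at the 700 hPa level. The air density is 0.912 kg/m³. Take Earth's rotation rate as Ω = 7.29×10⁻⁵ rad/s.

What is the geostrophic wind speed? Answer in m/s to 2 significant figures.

16 m/s

Coriolis parameter at 53°S:
f = 2Ω sin φ = 2 × 7.29×10⁻⁵ × sin 53° = 1.16×10⁻⁴ s⁻¹
Pressure gradient: |∂P/∂n| = 700 Pa / 411000 m = 1.70×10⁻³ Pa/m
Geostrophic balance (pressure-gradient force = Coriolis force):
V_g = (1/(fρ)) |∂P/∂n| = 1.70×10⁻³ / (1.16×10⁻⁴ × 0.912) = 16.0 m/s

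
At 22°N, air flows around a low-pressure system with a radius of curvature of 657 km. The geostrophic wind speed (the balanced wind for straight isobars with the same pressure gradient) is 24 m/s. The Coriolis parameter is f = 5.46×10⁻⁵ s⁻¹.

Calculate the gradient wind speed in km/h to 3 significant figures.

Around a low, centrifugal force acts outward with Coriolis, so pressure-gradient force balances both:
(1/ρ)|∂P/∂n| = fV + V²/R  →  V² + fR·V − fR·V_g = 0
With fR = 5.46×10⁻⁵ × 657×10³ m = 35.9 m/s:
V = [−fR + √((fR)² + 4 fR V_g)]/2 = [−35.9 + √(35.9² + 4×35.9×24)]/2 = 16.5 m/s
Subgeostrophic (V < V_g = 24 m/s), as expected around a low.
Converting: 16.5 m/s × 3.6 = 59.2 km/h

59.2 km/h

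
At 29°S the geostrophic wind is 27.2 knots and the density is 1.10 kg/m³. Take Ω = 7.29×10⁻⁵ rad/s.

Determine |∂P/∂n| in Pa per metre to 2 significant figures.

1.1×10⁻³ Pa/m

Coriolis parameter at 29°S:
f = 2Ω sin φ = 2 × 7.29×10⁻⁵ × sin 29° = 7.07×10⁻⁵ s⁻¹
Wind speed in SI: 27.2 knots = 14.0 m/s
Geostrophic balance rearranged: |∂P/∂n| = f ρ V_g
|∂P/∂n| = 7.07×10⁻⁵ × 1.10 × 14.0 = 1.09×10⁻³ Pa/m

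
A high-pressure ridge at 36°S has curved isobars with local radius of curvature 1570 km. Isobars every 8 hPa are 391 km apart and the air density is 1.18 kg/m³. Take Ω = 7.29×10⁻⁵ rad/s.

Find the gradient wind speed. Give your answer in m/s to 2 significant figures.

25 m/s

Coriolis parameter at 36°S:
f = 2Ω sin φ = 2 × 7.29×10⁻⁵ × sin 36° = 8.57×10⁻⁵ s⁻¹
Pressure gradient: |∂P/∂n| = 800 Pa / 391000 m = 2.05×10⁻³ Pa/m
Geostrophic speed: V_g = |∂P/∂n|/(fρ) = 2.05×10⁻³/(8.57×10⁻⁵ × 1.18) = 20.2 m/s
Around a high, pressure-gradient force acts outward with centrifugal, so Coriolis balances both:
fV = (1/ρ)|∂P/∂n| + V²/R  →  V² − fR·V + fR·V_g = 0
With fR = 8.57×10⁻⁵ × 1570×10³ m = 135 m/s:
V = [fR − √((fR)² − 4 fR V_g)]/2 = [135 − √(135² − 4×135×20.2)]/2 = 24.8 m/s
Supergeostrophic (V > V_g = 20.2 m/s), as expected around a high.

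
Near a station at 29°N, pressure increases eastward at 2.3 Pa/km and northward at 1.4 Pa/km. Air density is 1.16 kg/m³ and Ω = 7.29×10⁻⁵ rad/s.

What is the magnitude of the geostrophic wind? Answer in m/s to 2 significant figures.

Coriolis parameter at 29°N:
f = 2Ω sin φ = 2 × 7.29×10⁻⁵ × sin 29° = 7.07×10⁻⁵ s⁻¹
Component geostrophic relations (x east, y north):
u_g = −(1/(fρ)) ∂P/∂y,  v_g = (1/(fρ)) ∂P/∂x
u_g = −(1.4×10⁻³)/(7.07×10⁻⁵ × 1.16) = −17.1 m/s;  v_g = (2.3×10⁻³)/(7.07×10⁻⁵ × 1.16) = 28.1 m/s
|V_g| = √(u_g² + v_g²) = 32.8 m/s

33 m/s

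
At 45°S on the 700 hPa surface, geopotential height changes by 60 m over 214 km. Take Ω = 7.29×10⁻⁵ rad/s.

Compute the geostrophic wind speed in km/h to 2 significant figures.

Coriolis parameter at 45°S:
f = 2Ω sin φ = 2 × 7.29×10⁻⁵ × sin 45° = 1.03×10⁻⁴ s⁻¹
Height gradient: |∂Z/∂n| = 60 m / 214000 m = 2.80×10⁻⁴
On a pressure surface, geostrophic balance gives V_g = (g/f)|∂Z/∂n|:
V_g = 9.81 × 2.80×10⁻⁴ / 1.03×10⁻⁴ = 26.7 m/s
Converting: 26.7 m/s × 3.6 = 96 km/h

96 km/h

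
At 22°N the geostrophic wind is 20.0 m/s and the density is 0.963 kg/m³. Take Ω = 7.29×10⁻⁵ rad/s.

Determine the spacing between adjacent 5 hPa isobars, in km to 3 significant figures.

475 km

Coriolis parameter at 22°N:
f = 2Ω sin φ = 2 × 7.29×10⁻⁵ × sin 22° = 5.46×10⁻⁵ s⁻¹
Geostrophic balance rearranged: |∂P/∂n| = f ρ V_g
|∂P/∂n| = 5.46×10⁻⁵ × 0.963 × 20.0 = 1.05×10⁻³ Pa/m
Isobar spacing: Δn = ΔP/|∂P/∂n| = 500 Pa / 1.05×10⁻³ Pa/m = 475314 m ≈ 475 km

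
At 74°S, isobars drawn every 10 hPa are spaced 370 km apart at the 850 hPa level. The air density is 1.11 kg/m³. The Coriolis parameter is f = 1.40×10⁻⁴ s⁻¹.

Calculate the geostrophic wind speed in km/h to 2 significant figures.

63 km/h

Pressure gradient: |∂P/∂n| = 1000 Pa / 370000 m = 2.70×10⁻³ Pa/m
Geostrophic balance (pressure-gradient force = Coriolis force):
V_g = (1/(fρ)) |∂P/∂n| = 2.70×10⁻³ / (1.40×10⁻⁴ × 1.11) = 17.4 m/s
Converting: 17.4 m/s × 3.6 = 63 km/h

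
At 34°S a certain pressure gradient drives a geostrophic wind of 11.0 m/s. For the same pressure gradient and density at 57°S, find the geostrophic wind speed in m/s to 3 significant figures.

With the same pressure gradient and density, V_g ∝ 1/f ∝ 1/sin φ.
V₂ = V₁ · sin φ₁ / sin φ₂ = 11.0 × sin 34° / sin 57°
V₂ = 11.0 × 0.5592/0.8387 = 7.33 m/s

7.33 m/s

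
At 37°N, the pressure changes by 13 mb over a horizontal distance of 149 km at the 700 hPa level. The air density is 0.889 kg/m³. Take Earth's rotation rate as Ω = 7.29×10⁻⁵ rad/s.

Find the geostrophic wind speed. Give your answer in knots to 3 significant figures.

Coriolis parameter at 37°N:
f = 2Ω sin φ = 2 × 7.29×10⁻⁵ × sin 37° = 8.77×10⁻⁵ s⁻¹
Pressure gradient: |∂P/∂n| = 1300 Pa / 149000 m = 8.72×10⁻³ Pa/m
Geostrophic balance (pressure-gradient force = Coriolis force):
V_g = (1/(fρ)) |∂P/∂n| = 8.72×10⁻³ / (8.77×10⁻⁵ × 0.889) = 112 m/s
Converting: 112 m/s × 1.944 = 217 knots

217 knots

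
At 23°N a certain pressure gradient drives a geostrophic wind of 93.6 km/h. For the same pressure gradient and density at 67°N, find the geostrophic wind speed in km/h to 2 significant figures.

With the same pressure gradient and density, V_g ∝ 1/f ∝ 1/sin φ.
V₂ = V₁ · sin φ₁ / sin φ₂ = 93.6 × sin 23° / sin 67°
V₂ = 93.6 × 0.3907/0.9205 = 40 km/h

40 km/h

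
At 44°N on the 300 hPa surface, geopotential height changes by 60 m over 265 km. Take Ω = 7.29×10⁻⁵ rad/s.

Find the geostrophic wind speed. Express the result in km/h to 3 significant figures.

Coriolis parameter at 44°N:
f = 2Ω sin φ = 2 × 7.29×10⁻⁵ × sin 44° = 1.01×10⁻⁴ s⁻¹
Height gradient: |∂Z/∂n| = 60 m / 265000 m = 2.26×10⁻⁴
On a pressure surface, geostrophic balance gives V_g = (g/f)|∂Z/∂n|:
V_g = 9.81 × 2.26×10⁻⁴ / 1.01×10⁻⁴ = 21.9 m/s
Converting: 21.9 m/s × 3.6 = 78.9 km/h

78.9 km/h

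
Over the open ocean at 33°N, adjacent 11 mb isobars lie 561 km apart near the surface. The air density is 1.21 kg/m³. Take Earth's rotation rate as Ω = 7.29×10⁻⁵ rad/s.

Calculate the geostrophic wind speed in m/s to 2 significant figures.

20 m/s

Coriolis parameter at 33°N:
f = 2Ω sin φ = 2 × 7.29×10⁻⁵ × sin 33° = 7.94×10⁻⁵ s⁻¹
Pressure gradient: |∂P/∂n| = 1100 Pa / 561000 m = 1.96×10⁻³ Pa/m
Geostrophic balance (pressure-gradient force = Coriolis force):
V_g = (1/(fρ)) |∂P/∂n| = 1.96×10⁻³ / (7.94×10⁻⁵ × 1.21) = 20.4 m/s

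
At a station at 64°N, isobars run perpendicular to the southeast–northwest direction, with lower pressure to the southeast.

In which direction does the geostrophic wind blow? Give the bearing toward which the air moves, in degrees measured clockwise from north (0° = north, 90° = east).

The pressure-gradient force points toward the southeast (bearing 135°).
Geostrophic balance: in the Northern Hemisphere the Coriolis force deflects motion to the right, so the geostrophic wind blows 90° to the right of the pressure-gradient force (low pressure on the left).
Rotating 135° by 90° clockwise gives 225° — the wind blows toward the southwest.

225°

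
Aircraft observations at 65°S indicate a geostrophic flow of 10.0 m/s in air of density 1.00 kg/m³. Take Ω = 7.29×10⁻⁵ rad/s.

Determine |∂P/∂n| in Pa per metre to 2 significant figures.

Coriolis parameter at 65°S:
f = 2Ω sin φ = 2 × 7.29×10⁻⁵ × sin 65° = 1.32×10⁻⁴ s⁻¹
Geostrophic balance rearranged: |∂P/∂n| = f ρ V_g
|∂P/∂n| = 1.32×10⁻⁴ × 1.00 × 10.0 = 1.32×10⁻³ Pa/m

1.3×10⁻³ Pa/m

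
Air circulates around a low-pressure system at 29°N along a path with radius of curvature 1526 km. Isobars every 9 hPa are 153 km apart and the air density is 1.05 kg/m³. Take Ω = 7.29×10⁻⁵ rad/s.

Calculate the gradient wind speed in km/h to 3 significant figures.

Coriolis parameter at 29°N:
f = 2Ω sin φ = 2 × 7.29×10⁻⁵ × sin 29° = 7.07×10⁻⁵ s⁻¹
Pressure gradient: |∂P/∂n| = 900 Pa / 153000 m = 5.88×10⁻³ Pa/m
Geostrophic speed: V_g = |∂P/∂n|/(fρ) = 5.88×10⁻³/(7.07×10⁻⁵ × 1.05) = 79.3 m/s
Around a low, centrifugal force acts outward with Coriolis, so pressure-gradient force balances both:
(1/ρ)|∂P/∂n| = fV + V²/R  →  V² + fR·V − fR·V_g = 0
With fR = 7.07×10⁻⁵ × 1526×10³ m = 108 m/s:
V = [−fR + √((fR)² + 4 fR V_g)]/2 = [−108 + √(108² + 4×108×79.3)]/2 = 53.1 m/s
Subgeostrophic (V < V_g = 79.3 m/s), as expected around a low.
Converting: 53.1 m/s × 3.6 = 191 km/h

191 km/h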